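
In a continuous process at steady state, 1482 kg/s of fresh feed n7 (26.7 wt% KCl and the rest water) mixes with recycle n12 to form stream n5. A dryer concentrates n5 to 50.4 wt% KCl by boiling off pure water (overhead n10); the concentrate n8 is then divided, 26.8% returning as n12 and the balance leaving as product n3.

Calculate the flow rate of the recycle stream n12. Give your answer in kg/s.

287.4 kg/s

Overall KCl balance (none leaves overhead): KCl in fresh feed = KCl in product, i.e. 1482×0.267 = (1−0.268)·n8·0.504.
n8 = 395.69/(0.504×0.732) = 1072.6 kg/s.
Recycle n12 = 0.268×1072.6 = 287.44 kg/s.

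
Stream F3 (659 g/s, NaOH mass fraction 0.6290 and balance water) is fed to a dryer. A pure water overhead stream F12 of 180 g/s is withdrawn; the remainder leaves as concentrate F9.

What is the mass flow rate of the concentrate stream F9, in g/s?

479 g/s

Concentrate = 659 − 180 = 479 g/s.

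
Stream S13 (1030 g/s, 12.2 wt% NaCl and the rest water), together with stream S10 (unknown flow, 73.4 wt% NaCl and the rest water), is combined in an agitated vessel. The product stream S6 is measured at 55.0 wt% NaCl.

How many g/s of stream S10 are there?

2396 g/s

Let S10 be the unknown flow. Total out = 1030 + S10.
NaCl balance: 125.66 + 0.734·S10 = 0.550·(1030 + S10)
(0.734 − 0.550)·S10 = 0.550×1030 − 125.66 = 440.84
S10 = 440.84 / 0.184 = 2395.9 g/s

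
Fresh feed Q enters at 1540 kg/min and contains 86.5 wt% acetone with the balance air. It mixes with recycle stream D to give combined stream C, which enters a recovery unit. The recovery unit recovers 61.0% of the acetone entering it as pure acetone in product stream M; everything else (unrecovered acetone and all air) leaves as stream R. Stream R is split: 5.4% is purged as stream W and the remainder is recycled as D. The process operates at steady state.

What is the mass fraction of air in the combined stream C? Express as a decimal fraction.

0.6459

air enters only via Q and leaves only via the purge: 1540×0.135 = 0.054×(air in R), and the recovery unit passes all air, so air in C = air in R = 3850 kg/min.
acetone in C: m_A = 1540×0.865 + (1−0.054)·(1−0.610)·m_A, so m_A = 1332.1/0.6311 = 2110.9 kg/min.
C = 2110.9 + 3850 = 5960.9 kg/min.
air fraction in C = 3850/5960.9 = 0.6459.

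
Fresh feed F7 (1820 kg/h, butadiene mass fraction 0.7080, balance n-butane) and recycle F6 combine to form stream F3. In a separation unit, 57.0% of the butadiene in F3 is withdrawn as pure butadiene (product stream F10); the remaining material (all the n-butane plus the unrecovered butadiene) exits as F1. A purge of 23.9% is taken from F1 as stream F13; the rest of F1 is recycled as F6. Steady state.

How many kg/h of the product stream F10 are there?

butadiene in F3: m_A = 1820×0.708 + (1−0.239)·(1−0.570)·m_A, so m_A = 1288.6/0.6728 = 1915.3 kg/h.
Product F10 = 0.570×1915.3 = 1091.7 kg/h.

1092 kg/h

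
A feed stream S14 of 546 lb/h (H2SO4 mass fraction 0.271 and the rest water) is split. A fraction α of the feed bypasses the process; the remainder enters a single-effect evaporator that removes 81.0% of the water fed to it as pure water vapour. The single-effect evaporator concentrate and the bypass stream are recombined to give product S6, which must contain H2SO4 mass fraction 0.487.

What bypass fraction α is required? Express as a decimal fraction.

All 546×0.271 = 147.97 lb/h of H2SO4 reaches S6, so S6 = 147.97/0.487 = 303.83 lb/h and vapour = 242.17 lb/h.
The evaporator receives (1−α)·546 of feed at 0.729 water and removes 0.810 of that water:
0.810×0.729×(1−α)×546 = 242.17
(1−α) = 242.17/322.41 = 0.7511;  α = 0.2489.

0.249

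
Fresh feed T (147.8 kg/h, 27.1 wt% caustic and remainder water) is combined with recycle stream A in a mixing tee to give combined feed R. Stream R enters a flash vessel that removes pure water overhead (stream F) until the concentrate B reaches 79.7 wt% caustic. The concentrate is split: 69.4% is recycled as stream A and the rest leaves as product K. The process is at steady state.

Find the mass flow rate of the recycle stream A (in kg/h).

114 kg/h

Overall caustic balance (none leaves overhead): caustic in fresh feed = caustic in product, i.e. 147.8×0.271 = (1−0.694)·B·0.797.
B = 40.054/(0.797×0.306) = 164.23 kg/h.
Recycle A = 0.694×164.23 = 113.98 kg/h.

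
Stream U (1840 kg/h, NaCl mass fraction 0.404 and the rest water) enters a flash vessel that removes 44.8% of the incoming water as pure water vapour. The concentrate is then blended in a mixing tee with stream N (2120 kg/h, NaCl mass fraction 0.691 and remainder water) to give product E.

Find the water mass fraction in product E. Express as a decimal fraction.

0.363

Vapour removed = 0.448×0.596×1840 = 491.29 kg/h; concentrate = 1348.7 kg/h.
water reaching the mixer = 605.35 (from concentrate) + 2120×0.309 = 1260.4 kg/h.
Product flow = 1348.7 + 2120 = 3468.7 kg/h; water fraction = 0.363.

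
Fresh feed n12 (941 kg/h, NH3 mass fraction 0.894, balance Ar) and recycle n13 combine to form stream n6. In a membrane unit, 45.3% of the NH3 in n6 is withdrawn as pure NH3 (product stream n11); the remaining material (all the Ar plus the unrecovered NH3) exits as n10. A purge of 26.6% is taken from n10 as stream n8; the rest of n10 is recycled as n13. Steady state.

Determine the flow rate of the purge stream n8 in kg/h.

Ar enters only via n12 and leaves only via the purge: 941×0.106 = 0.266×(Ar in n10), and the membrane unit passes all Ar, so Ar in n6 = Ar in n10 = 374.98 kg/h.
NH3 in n6: m_A = 941×0.894 + (1−0.266)·(1−0.453)·m_A, so m_A = 841.25/0.5985 = 1405.6 kg/h.
n10 = (1−0.453)×1405.6 + 374.98 = 1143.8 kg/h.
Purge n8 = 0.266×1143.8 = 304.26 kg/h.

304.3 kg/h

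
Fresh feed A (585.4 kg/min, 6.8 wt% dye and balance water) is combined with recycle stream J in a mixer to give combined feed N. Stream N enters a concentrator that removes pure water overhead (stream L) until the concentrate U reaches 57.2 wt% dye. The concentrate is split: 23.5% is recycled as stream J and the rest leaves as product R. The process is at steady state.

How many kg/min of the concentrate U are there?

Overall dye balance (none leaves overhead): dye in fresh feed = dye in product, i.e. 585.4×0.068 = (1−0.235)·U·0.572.
U = 39.807/(0.572×0.765) = 90.971 kg/min.

90.97 kg/min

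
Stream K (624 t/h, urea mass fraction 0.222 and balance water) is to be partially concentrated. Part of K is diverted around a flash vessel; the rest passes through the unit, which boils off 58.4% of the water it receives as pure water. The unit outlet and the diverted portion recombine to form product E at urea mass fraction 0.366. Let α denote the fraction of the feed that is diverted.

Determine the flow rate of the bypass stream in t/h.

All 624×0.222 = 138.53 t/h of urea reaches E, so E = 138.53/0.366 = 378.49 t/h and vapour = 245.51 t/h.
The evaporator receives (1−α)·624 of feed at 0.778 water and removes 0.584 of that water:
0.584×0.778×(1−α)×624 = 245.51
(1−α) = 245.51/283.52 = 0.8659;  α = 0.1341.
Bypass flow = 0.1341×624 = 83.652 t/h.

83.65 t/h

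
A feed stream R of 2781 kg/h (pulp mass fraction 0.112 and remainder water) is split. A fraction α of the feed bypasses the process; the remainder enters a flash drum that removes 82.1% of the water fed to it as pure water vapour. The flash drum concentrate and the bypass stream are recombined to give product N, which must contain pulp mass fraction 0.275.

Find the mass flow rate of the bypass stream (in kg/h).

520 kg/h

All 2781×0.112 = 311.47 kg/h of pulp reaches N, so N = 311.47/0.275 = 1132.6 kg/h and vapour = 1648.4 kg/h.
The evaporator receives (1−α)·2781 of feed at 0.888 water and removes 0.821 of that water:
0.821×0.888×(1−α)×2781 = 1648.4
(1−α) = 1648.4/2027.5 = 0.8130;  α = 0.1870.
Bypass flow = 0.1870×2781 = 520 kg/h.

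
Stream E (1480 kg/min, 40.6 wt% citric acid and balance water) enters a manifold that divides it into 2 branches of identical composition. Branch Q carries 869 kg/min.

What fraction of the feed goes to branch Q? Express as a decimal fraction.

0.587

Fraction to Q = 869/1480 = 0.5872.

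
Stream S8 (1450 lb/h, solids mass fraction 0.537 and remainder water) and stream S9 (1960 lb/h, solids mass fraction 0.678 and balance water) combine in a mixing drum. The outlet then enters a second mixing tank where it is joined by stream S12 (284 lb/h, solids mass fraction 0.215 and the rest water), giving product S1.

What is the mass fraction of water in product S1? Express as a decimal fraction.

Overall, product flow = 3694 lb/h.
water in = 1450×0.463 + 1960×0.322 + 284×0.785 = 1525.4 lb/h.
water fraction in S1 = 0.413.

0.413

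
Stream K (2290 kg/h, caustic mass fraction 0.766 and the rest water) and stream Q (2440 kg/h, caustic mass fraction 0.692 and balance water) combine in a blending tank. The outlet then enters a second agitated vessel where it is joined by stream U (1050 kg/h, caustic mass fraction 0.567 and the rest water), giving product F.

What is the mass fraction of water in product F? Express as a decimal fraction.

0.301

Overall, product flow = 5780 kg/h.
water in = 2290×0.234 + 2440×0.308 + 1050×0.433 = 1742 kg/h.
water fraction in F = 0.301.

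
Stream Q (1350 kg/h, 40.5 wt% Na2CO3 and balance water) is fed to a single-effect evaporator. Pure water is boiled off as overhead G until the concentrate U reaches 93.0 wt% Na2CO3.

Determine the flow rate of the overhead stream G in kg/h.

762.1 kg/h

Na2CO3 is conserved: 1350×0.405 = 546.75 kg/h all reports to the concentrate.
Concentrate = 546.75/(target fraction) = 587.9 kg/h.
Overhead = 1350 − 587.9 = 762.1 kg/h.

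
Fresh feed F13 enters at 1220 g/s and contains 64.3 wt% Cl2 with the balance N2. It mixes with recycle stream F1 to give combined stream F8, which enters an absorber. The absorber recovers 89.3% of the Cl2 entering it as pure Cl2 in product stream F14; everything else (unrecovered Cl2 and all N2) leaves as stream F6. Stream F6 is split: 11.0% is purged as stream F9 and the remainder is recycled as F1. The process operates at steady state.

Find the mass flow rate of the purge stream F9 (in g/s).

445.7 g/s

N2 enters only via F13 and leaves only via the purge: 1220×0.357 = 0.110×(N2 in F6), and the absorber passes all N2, so N2 in F8 = N2 in F6 = 3959.5 g/s.
Cl2 in F8: m_A = 1220×0.643 + (1−0.110)·(1−0.893)·m_A, so m_A = 784.46/0.9048 = 867.03 g/s.
F6 = (1−0.893)×867.03 + 3959.5 = 4052.2 g/s.
Purge F9 = 0.110×4052.2 = 445.74 g/s.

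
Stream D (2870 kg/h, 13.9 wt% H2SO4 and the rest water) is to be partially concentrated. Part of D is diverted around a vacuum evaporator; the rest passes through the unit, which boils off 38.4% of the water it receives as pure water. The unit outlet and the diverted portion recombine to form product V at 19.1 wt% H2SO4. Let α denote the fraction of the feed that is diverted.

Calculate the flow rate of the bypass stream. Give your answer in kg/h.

All 2870×0.139 = 398.93 kg/h of H2SO4 reaches V, so V = 398.93/0.191 = 2088.6 kg/h and vapour = 781.36 kg/h.
The evaporator receives (1−α)·2870 of feed at 0.861 water and removes 0.384 of that water:
0.384×0.861×(1−α)×2870 = 781.36
(1−α) = 781.36/948.89 = 0.8234;  α = 0.1766.
Bypass flow = 0.1766×2870 = 506.71 kg/h.

506.7 kg/h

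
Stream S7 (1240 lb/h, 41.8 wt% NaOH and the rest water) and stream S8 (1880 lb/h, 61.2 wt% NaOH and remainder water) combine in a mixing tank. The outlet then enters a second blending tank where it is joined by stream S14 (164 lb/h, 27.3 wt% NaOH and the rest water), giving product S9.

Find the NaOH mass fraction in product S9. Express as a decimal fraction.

Overall, product flow = 3284 lb/h.
NaOH in = 1240×0.418 + 1880×0.612 + 164×0.273 = 1713.7 lb/h.
NaOH fraction in S9 = 0.522.

0.522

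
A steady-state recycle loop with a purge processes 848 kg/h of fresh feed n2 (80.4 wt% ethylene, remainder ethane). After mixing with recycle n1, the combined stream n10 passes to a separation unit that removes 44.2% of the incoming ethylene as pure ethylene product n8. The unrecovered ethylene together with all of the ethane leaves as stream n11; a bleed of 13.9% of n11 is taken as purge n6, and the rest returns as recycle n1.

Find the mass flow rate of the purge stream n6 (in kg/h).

268 kg/h

ethane enters only via n2 and leaves only via the purge: 848×0.196 = 0.139×(ethane in n11), and the separation unit passes all ethane, so ethane in n10 = ethane in n11 = 1195.7 kg/h.
ethylene in n10: m_A = 848×0.804 + (1−0.139)·(1−0.442)·m_A, so m_A = 681.79/0.5196 = 1312.2 kg/h.
n11 = (1−0.442)×1312.2 + 1195.7 = 1928 kg/h.
Purge n6 = 0.139×1928 = 267.99 kg/h.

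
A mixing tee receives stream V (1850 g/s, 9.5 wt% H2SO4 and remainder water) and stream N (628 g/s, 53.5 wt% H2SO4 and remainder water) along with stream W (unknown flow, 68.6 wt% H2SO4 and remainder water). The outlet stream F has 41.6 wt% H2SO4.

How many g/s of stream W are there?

Let W be the unknown flow. Total out = 2478 + W.
H2SO4 balance: 511.73 + 0.686·W = 0.416·(2478 + W)
(0.686 − 0.416)·W = 0.416×2478 − 511.73 = 519.12
W = 519.12 / 0.270 = 1922.7 g/s

1923 g/s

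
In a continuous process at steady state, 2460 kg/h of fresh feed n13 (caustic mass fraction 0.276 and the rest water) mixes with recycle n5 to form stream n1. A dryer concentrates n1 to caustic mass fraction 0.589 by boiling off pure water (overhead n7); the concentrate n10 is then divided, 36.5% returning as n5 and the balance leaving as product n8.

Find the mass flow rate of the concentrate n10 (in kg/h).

Overall caustic balance (none leaves overhead): caustic in fresh feed = caustic in product, i.e. 2460×0.276 = (1−0.365)·n10·0.589.
n10 = 678.96/(0.589×0.635) = 1815.3 kg/h.

1815 kg/h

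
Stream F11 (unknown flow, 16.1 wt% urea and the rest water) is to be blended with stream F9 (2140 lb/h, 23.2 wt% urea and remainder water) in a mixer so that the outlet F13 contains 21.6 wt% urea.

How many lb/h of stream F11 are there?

Let F11 be the unknown flow. Total out = 2140 + F11.
urea balance: 496.48 + 0.161·F11 = 0.216·(2140 + F11)
(0.161 − 0.216)·F11 = 0.216×2140 − 496.48 = -34.24
F11 = -34.24 / -0.055 = 622.55 lb/h

622.5 lb/h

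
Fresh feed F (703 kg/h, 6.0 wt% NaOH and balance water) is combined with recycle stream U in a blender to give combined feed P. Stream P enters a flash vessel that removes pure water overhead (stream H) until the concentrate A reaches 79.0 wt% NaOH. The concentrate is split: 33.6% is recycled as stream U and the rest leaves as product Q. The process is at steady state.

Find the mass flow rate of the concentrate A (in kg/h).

80.41 kg/h

Overall NaOH balance (none leaves overhead): NaOH in fresh feed = NaOH in product, i.e. 703×0.060 = (1−0.336)·A·0.790.
A = 42.18/(0.790×0.664) = 80.41 kg/h.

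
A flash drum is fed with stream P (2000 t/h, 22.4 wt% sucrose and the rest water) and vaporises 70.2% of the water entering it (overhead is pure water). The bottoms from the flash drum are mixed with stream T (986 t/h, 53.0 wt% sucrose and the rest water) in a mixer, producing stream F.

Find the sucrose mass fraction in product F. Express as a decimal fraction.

Vapour removed = 0.702×0.776×2000 = 1089.5 t/h; concentrate = 910.5 t/h.
sucrose reaching the mixer = 448 (from concentrate) + 986×0.530 = 970.58 t/h.
Product flow = 910.5 + 986 = 1896.5 t/h; sucrose fraction = 0.512.

0.512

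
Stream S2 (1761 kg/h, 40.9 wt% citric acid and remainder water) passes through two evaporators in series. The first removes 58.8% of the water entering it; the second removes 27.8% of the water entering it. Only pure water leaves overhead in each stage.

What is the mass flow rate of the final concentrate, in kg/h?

1030 kg/h

water in feed = 1761×0.591 = 1040.8 kg/h.
After stage 1: water left = (1−0.588)×1040.8 = 428.79; stream total = 1149 kg/h.
After stage 2: water left = (1−0.278)×428.79 = 309.59; final concentrate = 1029.8 kg/h.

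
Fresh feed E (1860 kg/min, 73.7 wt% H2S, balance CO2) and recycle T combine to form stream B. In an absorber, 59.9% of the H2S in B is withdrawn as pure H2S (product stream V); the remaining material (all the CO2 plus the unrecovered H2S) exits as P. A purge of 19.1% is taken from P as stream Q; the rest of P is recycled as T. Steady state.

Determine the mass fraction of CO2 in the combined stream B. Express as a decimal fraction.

CO2 enters only via E and leaves only via the purge: 1860×0.263 = 0.191×(CO2 in P), and the absorber passes all CO2, so CO2 in B = CO2 in P = 2561.2 kg/min.
H2S in B: m_A = 1860×0.737 + (1−0.191)·(1−0.599)·m_A, so m_A = 1370.8/0.6756 = 2029.1 kg/min.
B = 2029.1 + 2561.2 = 4590.2 kg/min.
CO2 fraction in B = 2561.2/4590.2 = 0.558.

0.558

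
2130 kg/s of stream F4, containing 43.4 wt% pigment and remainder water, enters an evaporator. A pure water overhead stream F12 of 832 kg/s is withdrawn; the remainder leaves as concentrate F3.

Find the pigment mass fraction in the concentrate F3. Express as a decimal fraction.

0.712

pigment is not removed: 2130×0.434 = 924.42 kg/s of pigment enters F3.
Concentrate = 2130 − 832 = 1298 kg/s.
Mass fraction = 924.42/1298 = 0.712.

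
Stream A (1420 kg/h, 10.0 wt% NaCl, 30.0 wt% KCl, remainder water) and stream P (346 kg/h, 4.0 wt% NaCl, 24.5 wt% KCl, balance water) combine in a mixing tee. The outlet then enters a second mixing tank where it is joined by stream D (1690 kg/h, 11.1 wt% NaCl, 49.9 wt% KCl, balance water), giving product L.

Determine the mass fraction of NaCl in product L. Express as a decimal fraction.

Overall, product flow = 3456 kg/h.
NaCl in = 1420×0.100 + 346×0.040 + 1690×0.111 = 343.43 kg/h.
NaCl fraction in L = 0.0994.

0.0994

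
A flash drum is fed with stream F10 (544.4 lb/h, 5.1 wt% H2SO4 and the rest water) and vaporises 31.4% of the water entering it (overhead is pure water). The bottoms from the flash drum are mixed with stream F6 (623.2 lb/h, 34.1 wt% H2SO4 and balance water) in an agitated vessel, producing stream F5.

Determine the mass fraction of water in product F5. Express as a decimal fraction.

Vapour removed = 0.314×0.949×544.4 = 162.22 lb/h; concentrate = 382.18 lb/h.
water reaching the mixer = 354.41 (from concentrate) + 623.2×0.659 = 765.1 lb/h.
Product flow = 382.18 + 623.2 = 1005.4 lb/h; water fraction = 0.7610.

0.7610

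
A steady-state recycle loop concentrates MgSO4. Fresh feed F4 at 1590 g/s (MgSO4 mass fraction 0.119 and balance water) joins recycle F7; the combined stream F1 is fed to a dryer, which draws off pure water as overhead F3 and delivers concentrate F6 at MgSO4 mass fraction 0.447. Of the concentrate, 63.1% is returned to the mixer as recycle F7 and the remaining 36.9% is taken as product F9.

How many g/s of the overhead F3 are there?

Overall MgSO4 balance (none leaves overhead): MgSO4 in fresh feed = MgSO4 in product, i.e. 1590×0.119 = (1−0.631)·F6·0.447.
F6 = 189.21/(0.447×0.369) = 1147.1 g/s.
Recycle F7 = 0.631×1147.1 = 723.83 g/s.
Combined feed F1 = 1590 + 723.83 = 2313.8 g/s.
Overhead F3 = F1 − F6 = 2313.8 − 1147.1 = 1166.7 g/s.

1167 g/s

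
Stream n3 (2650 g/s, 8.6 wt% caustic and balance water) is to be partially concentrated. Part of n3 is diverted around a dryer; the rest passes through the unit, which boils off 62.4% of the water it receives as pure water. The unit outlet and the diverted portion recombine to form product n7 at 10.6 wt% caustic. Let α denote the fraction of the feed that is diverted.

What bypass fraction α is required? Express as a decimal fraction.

All 2650×0.086 = 227.9 g/s of caustic reaches n7, so n7 = 227.9/0.106 = 2150 g/s and vapour = 500 g/s.
The evaporator receives (1−α)·2650 of feed at 0.914 water and removes 0.624 of that water:
0.624×0.914×(1−α)×2650 = 500
(1−α) = 500/1511.4 = 0.3308;  α = 0.6692.

0.669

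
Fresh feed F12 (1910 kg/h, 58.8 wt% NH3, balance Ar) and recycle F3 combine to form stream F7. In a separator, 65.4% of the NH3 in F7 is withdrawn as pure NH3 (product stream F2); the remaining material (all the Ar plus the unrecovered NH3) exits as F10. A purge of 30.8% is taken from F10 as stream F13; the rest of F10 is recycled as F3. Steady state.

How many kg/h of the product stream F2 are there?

965.7 kg/h

NH3 in F7: m_A = 1910×0.588 + (1−0.308)·(1−0.654)·m_A, so m_A = 1123.1/0.7606 = 1476.6 kg/h.
Product F2 = 0.654×1476.6 = 965.72 kg/h.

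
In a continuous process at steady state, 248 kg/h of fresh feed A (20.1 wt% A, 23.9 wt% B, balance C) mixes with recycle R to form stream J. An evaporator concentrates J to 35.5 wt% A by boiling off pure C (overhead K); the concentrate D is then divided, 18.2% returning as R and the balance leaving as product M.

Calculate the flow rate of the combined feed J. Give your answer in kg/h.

Overall A balance (none leaves overhead): A in fresh feed = A in product, i.e. 248×0.201 = (1−0.182)·D·0.355.
D = 49.848/(0.355×0.818) = 171.66 kg/h.
Recycle R = 0.182×171.66 = 31.242 kg/h.
Combined feed J = 248 + 31.242 = 279.24 kg/h.

279.2 kg/h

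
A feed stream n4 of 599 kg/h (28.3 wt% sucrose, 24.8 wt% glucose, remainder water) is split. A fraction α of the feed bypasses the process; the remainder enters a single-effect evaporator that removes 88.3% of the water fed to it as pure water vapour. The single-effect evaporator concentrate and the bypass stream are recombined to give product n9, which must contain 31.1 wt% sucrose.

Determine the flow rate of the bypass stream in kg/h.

All 599×0.283 = 169.52 kg/h of sucrose reaches n9, so n9 = 169.52/0.311 = 545.07 kg/h and vapour = 53.929 kg/h.
The evaporator receives (1−α)·599 of feed at 0.469 water and removes 0.883 of that water:
0.883×0.469×(1−α)×599 = 53.929
(1−α) = 53.929/248.06 = 0.2174;  α = 0.7826.
Bypass flow = 0.7826×599 = 468.78 kg/h.

468.8 kg/h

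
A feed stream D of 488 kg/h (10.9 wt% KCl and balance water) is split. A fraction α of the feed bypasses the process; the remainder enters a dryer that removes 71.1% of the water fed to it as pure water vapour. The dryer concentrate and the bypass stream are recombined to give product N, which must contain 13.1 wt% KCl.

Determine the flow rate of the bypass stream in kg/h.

All 488×0.109 = 53.192 kg/h of KCl reaches N, so N = 53.192/0.131 = 406.05 kg/h and vapour = 81.954 kg/h.
The evaporator receives (1−α)·488 of feed at 0.891 water and removes 0.711 of that water:
0.711×0.891×(1−α)×488 = 81.954
(1−α) = 81.954/309.15 = 0.2651;  α = 0.7349.
Bypass flow = 0.7349×488 = 358.63 kg/h.

358.6 kg/h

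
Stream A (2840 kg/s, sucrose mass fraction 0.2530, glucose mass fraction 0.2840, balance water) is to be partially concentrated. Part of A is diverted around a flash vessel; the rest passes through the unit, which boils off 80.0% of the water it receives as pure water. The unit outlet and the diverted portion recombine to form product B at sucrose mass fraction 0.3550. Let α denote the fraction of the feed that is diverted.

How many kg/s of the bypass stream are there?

637 kg/s

All 2840×0.253 = 718.52 kg/s of sucrose reaches B, so B = 718.52/0.355 = 2024 kg/s and vapour = 816 kg/s.
The evaporator receives (1−α)·2840 of feed at 0.463 water and removes 0.800 of that water:
0.800×0.463×(1−α)×2840 = 816
(1−α) = 816/1051.9 = 0.7757;  α = 0.2243.
Bypass flow = 0.2243×2840 = 636.98 kg/s.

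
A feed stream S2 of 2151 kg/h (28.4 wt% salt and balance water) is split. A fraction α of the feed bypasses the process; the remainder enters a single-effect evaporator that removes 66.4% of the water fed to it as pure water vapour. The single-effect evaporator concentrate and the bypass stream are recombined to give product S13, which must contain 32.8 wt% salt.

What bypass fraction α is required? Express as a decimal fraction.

0.718

All 2151×0.284 = 610.88 kg/h of salt reaches S13, so S13 = 610.88/0.328 = 1862.5 kg/h and vapour = 288.55 kg/h.
The evaporator receives (1−α)·2151 of feed at 0.716 water and removes 0.664 of that water:
0.664×0.716×(1−α)×2151 = 288.55
(1−α) = 288.55/1022.6 = 0.2822;  α = 0.7178.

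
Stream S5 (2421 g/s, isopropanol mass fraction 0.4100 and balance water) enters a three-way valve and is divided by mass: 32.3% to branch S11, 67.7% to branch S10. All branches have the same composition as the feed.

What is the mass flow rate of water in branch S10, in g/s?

Branch S10 total = 0.677×2421 = 1639 g/s.
water in S10 = 0.590×1639 = 967.02 g/s.

967 g/s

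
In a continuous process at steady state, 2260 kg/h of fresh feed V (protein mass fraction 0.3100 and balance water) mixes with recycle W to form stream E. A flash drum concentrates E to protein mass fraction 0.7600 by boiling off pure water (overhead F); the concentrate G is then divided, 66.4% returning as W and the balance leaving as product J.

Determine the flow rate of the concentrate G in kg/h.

Overall protein balance (none leaves overhead): protein in fresh feed = protein in product, i.e. 2260×0.310 = (1−0.664)·G·0.760.
G = 700.6/(0.760×0.336) = 2743.6 kg/h.

2744 kg/h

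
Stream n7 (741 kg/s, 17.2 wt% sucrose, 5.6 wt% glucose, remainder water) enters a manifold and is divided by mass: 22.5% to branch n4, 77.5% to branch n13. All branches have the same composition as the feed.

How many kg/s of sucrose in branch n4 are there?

28.68 kg/s

Branch n4 total = 0.225×741 = 166.72 kg/s.
sucrose in n4 = 0.172×166.72 = 28.677 kg/s.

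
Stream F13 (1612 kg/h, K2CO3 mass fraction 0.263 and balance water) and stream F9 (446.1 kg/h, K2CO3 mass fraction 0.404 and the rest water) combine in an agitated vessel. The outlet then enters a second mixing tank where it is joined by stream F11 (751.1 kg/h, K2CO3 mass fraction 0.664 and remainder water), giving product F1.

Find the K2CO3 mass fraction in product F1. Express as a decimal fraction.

0.393

Overall, product flow = 2809.2 kg/h.
K2CO3 in = 1612×0.263 + 446.1×0.404 + 751.1×0.664 = 1102.9 kg/h.
K2CO3 fraction in F1 = 0.393.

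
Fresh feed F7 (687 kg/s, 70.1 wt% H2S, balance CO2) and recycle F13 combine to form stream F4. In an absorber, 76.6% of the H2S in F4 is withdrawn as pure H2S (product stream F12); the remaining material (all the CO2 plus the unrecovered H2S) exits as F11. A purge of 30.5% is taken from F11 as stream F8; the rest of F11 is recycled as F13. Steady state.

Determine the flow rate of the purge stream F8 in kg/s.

246.5 kg/s

CO2 enters only via F7 and leaves only via the purge: 687×0.299 = 0.305×(CO2 in F11), and the absorber passes all CO2, so CO2 in F4 = CO2 in F11 = 673.49 kg/s.
H2S in F4: m_A = 687×0.701 + (1−0.305)·(1−0.766)·m_A, so m_A = 481.59/0.8374 = 575.12 kg/s.
F11 = (1−0.766)×575.12 + 673.49 = 808.06 kg/s.
Purge F8 = 0.305×808.06 = 246.46 kg/s.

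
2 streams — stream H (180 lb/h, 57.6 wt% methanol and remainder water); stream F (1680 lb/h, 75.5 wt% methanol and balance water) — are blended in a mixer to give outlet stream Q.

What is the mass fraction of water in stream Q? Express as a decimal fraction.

Total flow out = 180 + 1680 = 1860 lb/h.
water in = 180×0.424 + 1680×0.245 = 487.92 lb/h.
water mass fraction in Q = 487.92/1860 = 0.262.

0.262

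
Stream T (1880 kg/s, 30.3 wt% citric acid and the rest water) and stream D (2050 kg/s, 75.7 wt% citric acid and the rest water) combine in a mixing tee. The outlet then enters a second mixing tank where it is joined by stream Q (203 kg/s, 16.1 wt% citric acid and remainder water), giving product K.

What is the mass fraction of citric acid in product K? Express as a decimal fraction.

Overall, product flow = 4133 kg/s.
citric acid in = 1880×0.303 + 2050×0.757 + 203×0.161 = 2154.2 kg/s.
citric acid fraction in K = 0.521.

0.521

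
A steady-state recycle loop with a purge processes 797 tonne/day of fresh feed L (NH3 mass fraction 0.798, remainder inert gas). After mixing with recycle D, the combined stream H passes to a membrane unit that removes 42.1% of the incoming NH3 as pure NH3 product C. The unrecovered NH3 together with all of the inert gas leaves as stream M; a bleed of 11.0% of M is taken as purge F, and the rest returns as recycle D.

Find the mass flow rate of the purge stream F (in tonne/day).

244.6 tonne/day

inert gas enters only via L and leaves only via the purge: 797×0.202 = 0.110×(inert gas in M), and the membrane unit passes all inert gas, so inert gas in H = inert gas in M = 1463.6 tonne/day.
NH3 in H: m_A = 797×0.798 + (1−0.110)·(1−0.421)·m_A, so m_A = 636.01/0.4847 = 1312.2 tonne/day.
M = (1−0.421)×1312.2 + 1463.6 = 2223.3 tonne/day.
Purge F = 0.110×2223.3 = 244.57 tonne/day.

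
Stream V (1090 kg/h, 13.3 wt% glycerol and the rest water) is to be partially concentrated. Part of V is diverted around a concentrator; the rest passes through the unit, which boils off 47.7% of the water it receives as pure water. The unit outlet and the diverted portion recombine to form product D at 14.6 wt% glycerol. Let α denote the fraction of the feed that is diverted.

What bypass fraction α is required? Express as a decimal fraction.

0.785

All 1090×0.133 = 144.97 kg/h of glycerol reaches D, so D = 144.97/0.146 = 992.95 kg/h and vapour = 97.055 kg/h.
The evaporator receives (1−α)·1090 of feed at 0.867 water and removes 0.477 of that water:
0.477×0.867×(1−α)×1090 = 97.055
(1−α) = 97.055/450.78 = 0.2153;  α = 0.7847.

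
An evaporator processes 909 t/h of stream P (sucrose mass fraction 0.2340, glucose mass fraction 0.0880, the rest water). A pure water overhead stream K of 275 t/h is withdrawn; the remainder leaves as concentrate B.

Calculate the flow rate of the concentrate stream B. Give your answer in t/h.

Concentrate = 909 − 275 = 634 t/h.

634 t/h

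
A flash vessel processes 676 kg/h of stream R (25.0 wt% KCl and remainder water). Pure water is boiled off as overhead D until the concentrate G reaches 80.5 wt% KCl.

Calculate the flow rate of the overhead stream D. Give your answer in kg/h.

466.1 kg/h

KCl is conserved: 676×0.250 = 169 kg/h all reports to the concentrate.
Concentrate = 169/(target fraction) = 209.94 kg/h.
Overhead = 676 − 209.94 = 466.06 kg/h.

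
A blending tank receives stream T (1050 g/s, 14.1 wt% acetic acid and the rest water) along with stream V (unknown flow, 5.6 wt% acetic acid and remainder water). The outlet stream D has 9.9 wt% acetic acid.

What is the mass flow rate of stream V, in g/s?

1026 g/s

Let V be the unknown flow. Total out = 1050 + V.
acetic acid balance: 148.05 + 0.056·V = 0.099·(1050 + V)
(0.056 − 0.099)·V = 0.099×1050 − 148.05 = -44.1
V = -44.1 / -0.043 = 1025.6 g/s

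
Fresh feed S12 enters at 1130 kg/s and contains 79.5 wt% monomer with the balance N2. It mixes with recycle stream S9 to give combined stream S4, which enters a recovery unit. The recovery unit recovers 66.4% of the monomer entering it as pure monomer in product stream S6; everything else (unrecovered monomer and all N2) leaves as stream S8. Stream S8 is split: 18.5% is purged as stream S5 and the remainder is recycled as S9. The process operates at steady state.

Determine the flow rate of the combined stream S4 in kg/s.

N2 enters only via S12 and leaves only via the purge: 1130×0.205 = 0.185×(N2 in S8), and the recovery unit passes all N2, so N2 in S4 = N2 in S8 = 1252.2 kg/s.
monomer in S4: m_A = 1130×0.795 + (1−0.185)·(1−0.664)·m_A, so m_A = 898.35/0.7262 = 1237.1 kg/s.
S4 = 1237.1 + 1252.2 = 2489.3 kg/s.

2489 kg/s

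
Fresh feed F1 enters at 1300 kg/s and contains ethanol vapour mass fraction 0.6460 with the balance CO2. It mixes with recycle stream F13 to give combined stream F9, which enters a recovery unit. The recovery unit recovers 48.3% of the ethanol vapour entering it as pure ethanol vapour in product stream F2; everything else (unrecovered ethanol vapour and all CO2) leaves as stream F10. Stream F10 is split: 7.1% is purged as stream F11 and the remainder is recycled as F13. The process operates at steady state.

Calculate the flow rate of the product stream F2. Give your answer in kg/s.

ethanol vapour in F9: m_A = 1300×0.646 + (1−0.071)·(1−0.483)·m_A, so m_A = 839.8/0.5197 = 1615.9 kg/s.
Product F2 = 0.483×1615.9 = 780.48 kg/s.

780.5 kg/s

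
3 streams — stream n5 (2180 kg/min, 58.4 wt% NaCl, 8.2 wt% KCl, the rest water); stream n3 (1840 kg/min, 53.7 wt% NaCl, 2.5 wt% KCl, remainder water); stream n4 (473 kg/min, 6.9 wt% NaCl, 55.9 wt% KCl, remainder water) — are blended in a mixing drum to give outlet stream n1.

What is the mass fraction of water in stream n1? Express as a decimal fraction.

0.381

Total flow out = 2180 + 1840 + 473 = 4493 kg/min.
water in = 2180×0.334 + 1840×0.438 + 473×0.372 = 1710 kg/min.
water mass fraction in n1 = 1710/4493 = 0.381.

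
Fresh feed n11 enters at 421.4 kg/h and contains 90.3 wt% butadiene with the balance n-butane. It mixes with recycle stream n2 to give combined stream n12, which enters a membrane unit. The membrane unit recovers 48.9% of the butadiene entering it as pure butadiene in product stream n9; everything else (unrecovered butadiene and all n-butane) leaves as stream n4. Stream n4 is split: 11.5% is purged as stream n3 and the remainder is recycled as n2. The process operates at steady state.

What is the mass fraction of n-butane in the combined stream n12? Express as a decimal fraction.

0.338

n-butane enters only via n11 and leaves only via the purge: 421.4×0.097 = 0.115×(n-butane in n4), and the membrane unit passes all n-butane, so n-butane in n12 = n-butane in n4 = 355.44 kg/h.
butadiene in n12: m_A = 421.4×0.903 + (1−0.115)·(1−0.489)·m_A, so m_A = 380.52/0.5478 = 694.69 kg/h.
n12 = 694.69 + 355.44 = 1050.1 kg/h.
n-butane fraction in n12 = 355.44/1050.1 = 0.338.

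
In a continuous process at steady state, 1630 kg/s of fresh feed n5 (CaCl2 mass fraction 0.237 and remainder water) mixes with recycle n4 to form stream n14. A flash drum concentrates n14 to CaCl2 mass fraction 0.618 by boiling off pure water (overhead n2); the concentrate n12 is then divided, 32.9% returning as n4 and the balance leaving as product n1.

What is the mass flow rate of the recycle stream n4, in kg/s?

Overall CaCl2 balance (none leaves overhead): CaCl2 in fresh feed = CaCl2 in product, i.e. 1630×0.237 = (1−0.329)·n12·0.618.
n12 = 386.31/(0.618×0.671) = 931.59 kg/s.
Recycle n4 = 0.329×931.59 = 306.49 kg/s.

306.5 kg/s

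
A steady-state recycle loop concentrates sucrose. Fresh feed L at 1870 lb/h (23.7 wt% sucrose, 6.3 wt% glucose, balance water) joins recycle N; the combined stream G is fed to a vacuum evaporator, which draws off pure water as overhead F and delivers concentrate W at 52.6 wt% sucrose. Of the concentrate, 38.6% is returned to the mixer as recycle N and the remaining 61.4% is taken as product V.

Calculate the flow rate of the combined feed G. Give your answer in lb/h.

Overall sucrose balance (none leaves overhead): sucrose in fresh feed = sucrose in product, i.e. 1870×0.237 = (1−0.386)·W·0.526.
W = 443.19/(0.526×0.614) = 1372.3 lb/h.
Recycle N = 0.386×1372.3 = 529.69 lb/h.
Combined feed G = 1870 + 529.69 = 2399.7 lb/h.

2400 lb/h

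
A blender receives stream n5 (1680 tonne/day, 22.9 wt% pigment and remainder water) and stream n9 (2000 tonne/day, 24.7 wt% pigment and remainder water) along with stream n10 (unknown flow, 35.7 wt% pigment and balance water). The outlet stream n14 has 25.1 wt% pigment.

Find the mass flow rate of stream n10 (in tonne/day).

Let n10 be the unknown flow. Total out = 3680 + n10.
pigment balance: 878.72 + 0.357·n10 = 0.251·(3680 + n10)
(0.357 − 0.251)·n10 = 0.251×3680 − 878.72 = 44.96
n10 = 44.96 / 0.106 = 424.15 tonne/day

424.2 tonne/day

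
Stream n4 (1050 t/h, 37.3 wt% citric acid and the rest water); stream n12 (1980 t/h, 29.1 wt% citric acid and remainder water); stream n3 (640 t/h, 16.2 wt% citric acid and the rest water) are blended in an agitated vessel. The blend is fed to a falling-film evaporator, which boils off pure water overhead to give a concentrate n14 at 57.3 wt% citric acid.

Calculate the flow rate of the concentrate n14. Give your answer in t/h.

citric acid entering = 1050×0.373 + 1980×0.291 + 640×0.162 = 1071.5 t/h.
All citric acid reports to n14, so n14 = 1071.5/0.573 = 1870 t/h.

1870 t/h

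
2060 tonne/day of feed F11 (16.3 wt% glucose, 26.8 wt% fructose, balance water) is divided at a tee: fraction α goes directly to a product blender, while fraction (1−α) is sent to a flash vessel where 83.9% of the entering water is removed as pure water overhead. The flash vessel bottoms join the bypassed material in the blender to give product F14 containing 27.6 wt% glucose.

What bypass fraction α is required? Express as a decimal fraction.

All 2060×0.163 = 335.78 tonne/day of glucose reaches F14, so F14 = 335.78/0.276 = 1216.6 tonne/day and vapour = 843.41 tonne/day.
The evaporator receives (1−α)·2060 of feed at 0.569 water and removes 0.839 of that water:
0.839×0.569×(1−α)×2060 = 843.41
(1−α) = 843.41/983.43 = 0.8576;  α = 0.1424.

0.142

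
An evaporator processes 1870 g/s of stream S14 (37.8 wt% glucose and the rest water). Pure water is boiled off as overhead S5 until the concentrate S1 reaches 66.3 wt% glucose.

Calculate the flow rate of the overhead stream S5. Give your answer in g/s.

803.8 g/s

glucose is conserved: 1870×0.378 = 706.86 g/s all reports to the concentrate.
Concentrate = 706.86/(target fraction) = 1066.2 g/s.
Overhead = 1870 − 1066.2 = 803.85 g/s.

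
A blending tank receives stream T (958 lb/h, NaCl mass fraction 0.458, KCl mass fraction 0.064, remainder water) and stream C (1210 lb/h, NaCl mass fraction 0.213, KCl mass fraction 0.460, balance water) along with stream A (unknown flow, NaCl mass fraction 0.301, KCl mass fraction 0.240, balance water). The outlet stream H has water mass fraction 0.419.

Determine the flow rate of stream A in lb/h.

Let A be the unknown flow. Total out = 2168 + A.
water balance: 853.59 + 0.459·A = 0.419·(2168 + A)
(0.459 − 0.419)·A = 0.419×2168 − 853.59 = 54.798
A = 54.798 / 0.040 = 1369.9 lb/h

1370 lb/h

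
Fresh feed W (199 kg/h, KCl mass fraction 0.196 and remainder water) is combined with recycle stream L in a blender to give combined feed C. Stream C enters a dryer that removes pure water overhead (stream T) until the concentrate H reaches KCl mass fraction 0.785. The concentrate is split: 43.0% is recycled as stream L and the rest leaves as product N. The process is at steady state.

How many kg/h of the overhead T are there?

Overall KCl balance (none leaves overhead): KCl in fresh feed = KCl in product, i.e. 199×0.196 = (1−0.430)·H·0.785.
H = 39.004/(0.785×0.570) = 87.17 kg/h.
Recycle L = 0.430×87.17 = 37.483 kg/h.
Combined feed C = 199 + 37.483 = 236.48 kg/h.
Overhead T = C − H = 236.48 − 87.17 = 149.31 kg/h.

149.3 kg/h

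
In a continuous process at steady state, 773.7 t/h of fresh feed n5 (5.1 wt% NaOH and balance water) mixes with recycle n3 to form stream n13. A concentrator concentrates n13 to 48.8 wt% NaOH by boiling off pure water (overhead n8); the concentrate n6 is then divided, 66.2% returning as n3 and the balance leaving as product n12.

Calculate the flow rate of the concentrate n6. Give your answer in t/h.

Overall NaOH balance (none leaves overhead): NaOH in fresh feed = NaOH in product, i.e. 773.7×0.051 = (1−0.662)·n6·0.488.
n6 = 39.459/(0.488×0.338) = 239.22 t/h.

239.2 t/h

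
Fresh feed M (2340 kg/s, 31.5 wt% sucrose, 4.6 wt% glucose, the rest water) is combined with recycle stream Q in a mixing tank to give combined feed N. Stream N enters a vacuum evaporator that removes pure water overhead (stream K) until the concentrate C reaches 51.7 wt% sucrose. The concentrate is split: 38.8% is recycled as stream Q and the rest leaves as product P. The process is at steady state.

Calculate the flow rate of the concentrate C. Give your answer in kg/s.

2330 kg/s

Overall sucrose balance (none leaves overhead): sucrose in fresh feed = sucrose in product, i.e. 2340×0.315 = (1−0.388)·C·0.517.
C = 737.1/(0.517×0.612) = 2329.6 kg/s.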